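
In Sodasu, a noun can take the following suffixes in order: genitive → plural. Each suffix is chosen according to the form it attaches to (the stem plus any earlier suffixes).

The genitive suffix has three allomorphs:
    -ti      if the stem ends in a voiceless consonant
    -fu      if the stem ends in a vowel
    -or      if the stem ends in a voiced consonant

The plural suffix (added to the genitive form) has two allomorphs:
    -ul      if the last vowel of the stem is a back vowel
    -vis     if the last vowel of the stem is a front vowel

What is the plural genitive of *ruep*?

*ruep* — final sound /p/ (a voiceless consonant) → -ti → *ruepti*.
The genitive form *ruepti* — last vowel /i/ (a front vowel) → -vis → *rueptivis*.

rueptivis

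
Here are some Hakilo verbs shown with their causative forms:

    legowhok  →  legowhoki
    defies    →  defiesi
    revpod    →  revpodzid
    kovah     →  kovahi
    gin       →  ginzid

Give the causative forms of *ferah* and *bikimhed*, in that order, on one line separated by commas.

ferahi, bikimhedzid

The suffix is conditioned by the final consonant: -i when the stem ends in a voiceless consonant (*legowhok*, *defies*, *kovah*); -zid when the stem ends in a voiced consonant (*revpod*, *gin*).
*ferah* — final consonant /h/ (voiceless) → -i → *ferahi*.
Since the final consonant of *bikimhed* is /d/ (voiced), it takes -zid, giving *bikimhedzid*.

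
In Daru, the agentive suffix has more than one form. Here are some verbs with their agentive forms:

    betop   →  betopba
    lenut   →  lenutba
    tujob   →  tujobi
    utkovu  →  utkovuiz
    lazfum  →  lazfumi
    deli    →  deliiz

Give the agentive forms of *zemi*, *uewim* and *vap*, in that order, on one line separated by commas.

Looking at the final sound of each stem: -ba when the stem ends in a voiceless consonant (*betop*, *lenut*); -i when the stem ends in a voiced consonant (*tujob*, *lazfum*); -iz when the stem ends in a vowel (*utkovu*, *deli*).
Since the final sound of *zemi* is /i/ (a vowel), it takes -iz, giving *zemiiz*.
*uewim*: final sound = /m/, a voiced consonant → -i → *uewimi*.
The final sound of *vap* is /p/, which is a voiceless consonant, so the suffix is -ba, giving *vapba*.

zemiiz, uewimi, vapba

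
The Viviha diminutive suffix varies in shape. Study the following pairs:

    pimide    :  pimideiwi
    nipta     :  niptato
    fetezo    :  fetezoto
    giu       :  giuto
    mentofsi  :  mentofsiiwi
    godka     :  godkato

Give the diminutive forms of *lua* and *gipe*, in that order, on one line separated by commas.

luato, gipeiwi

The alternation tracks the last vowel of the stem — -iwi when the last vowel of the stem is a front vowel (*pimide*, *mentofsi*); -to when the last vowel of the stem is a back vowel (*nipta*, *fetezo*, *giu*, *godka*).
The last vowel of *lua* is /a/, which is a back vowel, so the suffix is -to, giving *luato*.
*gipe*: last vowel = /e/, a front vowel → -iwi → *gipeiwi*.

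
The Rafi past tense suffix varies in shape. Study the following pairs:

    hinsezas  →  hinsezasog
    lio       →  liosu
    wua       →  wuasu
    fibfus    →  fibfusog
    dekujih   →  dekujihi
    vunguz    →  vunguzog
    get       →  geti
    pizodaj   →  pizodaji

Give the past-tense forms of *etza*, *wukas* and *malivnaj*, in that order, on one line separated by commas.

The suffix is conditioned by the final sound: -og when the stem ends in a sibilant (*hinsezas*, *fibfus*, *vunguz*); -i when the stem ends in a non-sibilant consonant (*dekujih*, *get*, *pizodaj*); -su when the stem ends in a vowel (*lio*, *wua*).
*etza* — final sound /a/ (a vowel) → -su → *etzasu*.
*wukas*: final sound = /s/, a sibilant → -og → *wukasog*.
Since the final sound of *malivnaj* is /j/ (a non-sibilant consonant), it takes -i, giving *malivnaji*.

etzasu, wukasog, malivnaji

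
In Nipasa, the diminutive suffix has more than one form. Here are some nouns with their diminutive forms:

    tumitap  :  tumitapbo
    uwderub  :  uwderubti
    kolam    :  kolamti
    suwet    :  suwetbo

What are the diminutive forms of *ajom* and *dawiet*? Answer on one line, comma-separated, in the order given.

The alternation tracks the final consonant of the stem — -bo when the stem ends in a voiceless consonant (*tumitap*, *suwet*); -ti when the stem ends in a voiced consonant (*uwderub*, *kolam*).
Since the final consonant of *ajom* is /m/ (voiced), it takes -ti, giving *ajomti*.
The final consonant of *dawiet* is /t/, which is voiceless, so the suffix is -bo, giving *dawietbo*.

ajomti, dawietbo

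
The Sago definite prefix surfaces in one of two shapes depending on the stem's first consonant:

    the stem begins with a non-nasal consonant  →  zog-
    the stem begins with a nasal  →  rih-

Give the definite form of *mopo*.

rihmopo

*mopo*: first consonant = /m/, a nasal → rih- → *rihmopo*.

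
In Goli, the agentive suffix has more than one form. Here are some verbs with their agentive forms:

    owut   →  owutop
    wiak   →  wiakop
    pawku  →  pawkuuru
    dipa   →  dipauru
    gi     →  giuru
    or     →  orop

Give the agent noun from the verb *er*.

erop

Looking at the final sound of each stem: -op when the stem ends in a consonant (*owut*, *wiak*, *or*); -uru when the stem ends in a vowel (*pawku*, *dipa*, *gi*).
Since the final sound of *er* is /r/ (a consonant), it takes -op, giving *erop*.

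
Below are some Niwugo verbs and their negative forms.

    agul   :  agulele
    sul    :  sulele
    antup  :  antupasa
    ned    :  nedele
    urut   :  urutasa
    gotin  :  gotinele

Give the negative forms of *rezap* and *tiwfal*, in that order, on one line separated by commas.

rezapasa, tiwfalele

Looking at the final consonant of each stem: -asa when the stem ends in a voiceless consonant (*antup*, *urut*); -ele when the stem ends in a voiced consonant (*agul*, *sul*, *ned*, *gotin*).
The final consonant of *rezap* is /p/, which is voiceless, so the suffix is -asa, giving *rezapasa*.
The final consonant of *tiwfal* is /l/, which is voiced, so the suffix is -ele, giving *tiwfalele*.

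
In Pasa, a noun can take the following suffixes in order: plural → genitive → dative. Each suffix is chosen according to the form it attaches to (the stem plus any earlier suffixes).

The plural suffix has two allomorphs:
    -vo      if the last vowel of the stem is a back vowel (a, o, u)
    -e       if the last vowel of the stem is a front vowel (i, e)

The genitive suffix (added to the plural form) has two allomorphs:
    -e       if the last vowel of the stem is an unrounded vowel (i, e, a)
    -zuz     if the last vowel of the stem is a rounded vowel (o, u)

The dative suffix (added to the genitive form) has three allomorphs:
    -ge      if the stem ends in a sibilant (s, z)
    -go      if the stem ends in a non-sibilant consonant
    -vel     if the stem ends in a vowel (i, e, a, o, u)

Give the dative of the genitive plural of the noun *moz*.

The last vowel of *moz* is /o/, which is a back vowel, so the plural suffix is -vo, giving *mozvo*.
The plural form *mozvo*: last vowel = /o/, a rounded vowel → -zuz → *mozvozuz*.
The genitive form *mozvozuz* — final sound /z/ (a sibilant) → -ge → *mozvozuzge*.

mozvozuzge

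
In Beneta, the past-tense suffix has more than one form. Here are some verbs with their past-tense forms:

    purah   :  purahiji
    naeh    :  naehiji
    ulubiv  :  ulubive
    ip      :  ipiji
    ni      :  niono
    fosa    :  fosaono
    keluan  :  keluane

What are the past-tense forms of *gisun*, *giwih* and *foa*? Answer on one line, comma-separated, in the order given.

gisune, giwihiji, foaono

The alternation tracks the final sound of the stem — -iji when the stem ends in a voiceless consonant (*purah*, *naeh*, *ip*); -e when the stem ends in a voiced consonant (*ulubiv*, *keluan*); -ono when the stem ends in a vowel (*ni*, *fosa*).
The final sound of *gisun* is /n/, which is a voiced consonant, so the suffix is -e, giving *gisune*.
*giwih* — final sound /h/ (a voiceless consonant) → -iji → *giwihiji*.
Since the final sound of *foa* is /a/ (a vowel), it takes -ono, giving *foaono*.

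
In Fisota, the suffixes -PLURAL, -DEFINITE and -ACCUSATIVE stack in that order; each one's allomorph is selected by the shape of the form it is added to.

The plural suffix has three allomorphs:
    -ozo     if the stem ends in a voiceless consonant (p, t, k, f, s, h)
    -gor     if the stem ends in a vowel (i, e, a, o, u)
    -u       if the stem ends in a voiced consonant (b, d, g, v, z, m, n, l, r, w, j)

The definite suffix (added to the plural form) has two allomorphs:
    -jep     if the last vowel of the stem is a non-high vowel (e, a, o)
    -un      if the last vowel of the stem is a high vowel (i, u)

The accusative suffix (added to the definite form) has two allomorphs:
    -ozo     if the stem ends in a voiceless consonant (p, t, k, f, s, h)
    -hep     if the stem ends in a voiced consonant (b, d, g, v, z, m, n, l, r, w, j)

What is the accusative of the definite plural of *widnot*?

widnotozojepozo

Since the final sound of *widnot* is /t/ (a voiceless consonant), it takes -ozo, giving *widnotozo*.
The plural form *widnotozo* — last vowel /o/ (a non-high vowel) → -jep → *widnotozojep*.
The final consonant of the definite form *widnotozojep* is /p/, which is voiceless, so the accusative suffix is -ozo, giving *widnotozojepozo*.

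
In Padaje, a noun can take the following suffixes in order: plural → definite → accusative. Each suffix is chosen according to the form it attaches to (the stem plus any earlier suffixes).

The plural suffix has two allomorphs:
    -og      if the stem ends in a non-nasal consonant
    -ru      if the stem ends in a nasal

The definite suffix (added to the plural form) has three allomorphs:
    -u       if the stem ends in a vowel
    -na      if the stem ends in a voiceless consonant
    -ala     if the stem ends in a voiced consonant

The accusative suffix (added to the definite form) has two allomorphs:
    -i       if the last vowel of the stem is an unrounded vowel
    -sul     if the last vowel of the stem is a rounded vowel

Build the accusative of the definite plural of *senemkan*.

*senemkan* — final consonant /n/ (a nasal) → -ru → *senemkanru*.
The plural form *senemkanru*: final sound = /u/, a vowel → -u → *senemkanruu*.
Since the last vowel of the definite form *senemkanruu* is /u/ (a rounded vowel), it takes -sul, giving *senemkanruusul*.

senemkanruusul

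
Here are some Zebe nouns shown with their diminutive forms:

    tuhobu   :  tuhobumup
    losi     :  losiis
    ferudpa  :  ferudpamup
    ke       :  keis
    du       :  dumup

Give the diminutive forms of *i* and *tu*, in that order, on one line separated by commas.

The pattern is front/back vowel harmony: -is when the last vowel of the stem is a front vowel (*losi*, *ke*); -mup when the last vowel of the stem is a back vowel (*tuhobu*, *ferudpa*, *du*).
*i*: last vowel = /i/, a front vowel → -is → *iis*.
The last vowel of *tu* is /u/, which is a back vowel, so the suffix is -mup, giving *tumup*.

iis, tumup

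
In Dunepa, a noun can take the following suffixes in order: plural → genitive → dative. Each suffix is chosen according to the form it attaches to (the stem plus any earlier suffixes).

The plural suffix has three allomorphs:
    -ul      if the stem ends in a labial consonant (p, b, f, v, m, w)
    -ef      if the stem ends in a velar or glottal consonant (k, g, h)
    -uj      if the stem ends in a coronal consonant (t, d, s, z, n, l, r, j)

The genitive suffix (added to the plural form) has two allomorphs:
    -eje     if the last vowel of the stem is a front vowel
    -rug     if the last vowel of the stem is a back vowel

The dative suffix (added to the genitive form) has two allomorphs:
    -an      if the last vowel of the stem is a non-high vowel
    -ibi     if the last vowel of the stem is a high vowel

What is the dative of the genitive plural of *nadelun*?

nadelunujrugibi

Since the final consonant of *nadelun* is /n/ (coronal), it takes -uj, giving *nadelunuj*.
The plural form *nadelunuj*: last vowel = /u/, a back vowel → -rug → *nadelunujrug*.
Since the last vowel of the genitive form *nadelunujrug* is /u/ (a high vowel), it takes -ibi, giving *nadelunujrugibi*.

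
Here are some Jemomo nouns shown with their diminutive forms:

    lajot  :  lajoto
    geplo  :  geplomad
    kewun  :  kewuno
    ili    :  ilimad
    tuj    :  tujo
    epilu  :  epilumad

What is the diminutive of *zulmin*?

The alternation tracks the final sound of the stem — -o when the stem ends in a consonant (*lajot*, *kewun*, *tuj*); -mad when the stem ends in a vowel (*geplo*, *ili*, *epilu*).
*zulmin* — final sound /n/ (a consonant) → -o → *zulmino*.

zulmino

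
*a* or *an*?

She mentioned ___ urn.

The indefinite article is chosen by the initial *sound* of the following word, not its spelling.
*urn* begins with the sound /ɜr/ (u pronounced /ɜr/) — a vowel sound.
So the article is *an*: She mentioned an urn.

an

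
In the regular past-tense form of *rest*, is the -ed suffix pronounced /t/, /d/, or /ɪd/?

/ɪd/

The stem *rest* ends in /t/ or /d/.
The -ed suffix is realized as /ɪd/ after /t, d/; as /t/ after other voiceless consonants; and as /d/ after other voiced sounds.
So -ed on *rest* is pronounced /ɪd/.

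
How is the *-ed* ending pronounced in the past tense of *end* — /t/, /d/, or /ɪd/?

The stem *end* ends in /t/ or /d/.
The -ed suffix is realized as /ɪd/ after /t, d/; as /t/ after other voiceless consonants; and as /d/ after other voiced sounds.
So -ed on *end* is pronounced /ɪd/.

/ɪd/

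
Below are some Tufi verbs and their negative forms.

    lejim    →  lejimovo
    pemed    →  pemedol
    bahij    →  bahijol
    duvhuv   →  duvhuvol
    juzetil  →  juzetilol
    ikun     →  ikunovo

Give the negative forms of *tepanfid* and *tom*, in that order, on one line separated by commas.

tepanfidol, tomovo

The alternation tracks the final consonant of the stem — -ovo when the stem ends in a nasal (*lejim*, *ikun*); -ol when the stem ends in a non-nasal consonant (*pemed*, *bahij*, *duvhuv*, *juzetil*).
*tepanfid*: final consonant = /d/, non-nasal → -ol → *tepanfidol*.
*tom* — final consonant /m/ (a nasal) → -ovo → *tomovo*.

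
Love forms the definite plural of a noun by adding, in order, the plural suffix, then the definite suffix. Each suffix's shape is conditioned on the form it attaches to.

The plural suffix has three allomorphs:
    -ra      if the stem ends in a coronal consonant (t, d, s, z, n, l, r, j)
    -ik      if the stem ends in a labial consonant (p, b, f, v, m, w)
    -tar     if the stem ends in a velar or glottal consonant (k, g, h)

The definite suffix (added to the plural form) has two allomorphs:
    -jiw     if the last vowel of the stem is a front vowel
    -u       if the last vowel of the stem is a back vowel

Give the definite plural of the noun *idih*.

*idih* — final consonant /h/ (velar/glottal) → -tar → *idihtar*.
The plural form *idihtar*: last vowel = /a/, a back vowel → -u → *idihtaru*.

idihtaru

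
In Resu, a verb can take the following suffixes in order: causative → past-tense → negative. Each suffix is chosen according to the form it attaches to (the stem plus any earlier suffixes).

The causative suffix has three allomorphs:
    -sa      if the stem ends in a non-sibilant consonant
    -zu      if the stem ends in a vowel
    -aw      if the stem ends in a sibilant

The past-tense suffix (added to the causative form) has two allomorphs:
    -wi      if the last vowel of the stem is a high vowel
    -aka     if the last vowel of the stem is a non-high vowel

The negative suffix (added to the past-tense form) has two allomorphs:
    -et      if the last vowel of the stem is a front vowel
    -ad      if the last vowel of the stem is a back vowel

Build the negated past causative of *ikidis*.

*ikidis*: final sound = /s/, a sibilant → -aw → *ikidisaw*.
The last vowel of the causative form *ikidisaw* is /a/, which is a non-high vowel, so the past-tense suffix is -aka, giving *ikidisawaka*.
The last vowel of the past-tense form *ikidisawaka* is /a/, which is a back vowel, so the negative suffix is -ad, giving *ikidisawakaad*.

ikidisawakaad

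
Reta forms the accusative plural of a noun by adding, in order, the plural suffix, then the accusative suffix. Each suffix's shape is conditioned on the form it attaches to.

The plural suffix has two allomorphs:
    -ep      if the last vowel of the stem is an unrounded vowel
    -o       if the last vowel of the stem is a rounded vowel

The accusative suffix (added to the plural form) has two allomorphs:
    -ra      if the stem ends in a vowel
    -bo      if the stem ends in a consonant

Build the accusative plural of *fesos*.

fesosora

*fesos*: last vowel = /o/, a rounded vowel → -o → *fesoso*.
The plural form *fesoso*: final sound = /o/, a vowel → -ra → *fesosora*.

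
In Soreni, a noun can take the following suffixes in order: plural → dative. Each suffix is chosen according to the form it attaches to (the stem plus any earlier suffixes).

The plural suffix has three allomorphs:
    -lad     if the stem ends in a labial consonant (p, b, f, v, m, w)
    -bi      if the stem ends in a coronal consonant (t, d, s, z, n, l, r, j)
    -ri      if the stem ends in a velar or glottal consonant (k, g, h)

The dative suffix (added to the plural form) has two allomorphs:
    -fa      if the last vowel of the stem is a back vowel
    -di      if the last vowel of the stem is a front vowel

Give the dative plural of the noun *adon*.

adonbidi

*adon* — final consonant /n/ (coronal) → -bi → *adonbi*.
The plural form *adonbi*: last vowel = /i/, a front vowel → -di → *adonbidi*.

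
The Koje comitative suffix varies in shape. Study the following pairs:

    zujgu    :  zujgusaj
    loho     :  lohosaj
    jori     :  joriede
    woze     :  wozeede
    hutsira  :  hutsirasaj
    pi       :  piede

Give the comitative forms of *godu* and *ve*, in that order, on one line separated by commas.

godusaj, veede

The pattern is front/back vowel harmony: -ede when the last vowel of the stem is a front vowel (*jori*, *woze*, *pi*); -saj when the last vowel of the stem is a back vowel (*zujgu*, *loho*, *hutsira*).
*godu* — last vowel /u/ (a back vowel) → -saj → *godusaj*.
*ve*: last vowel = /e/, a front vowel → -ede → *veede*.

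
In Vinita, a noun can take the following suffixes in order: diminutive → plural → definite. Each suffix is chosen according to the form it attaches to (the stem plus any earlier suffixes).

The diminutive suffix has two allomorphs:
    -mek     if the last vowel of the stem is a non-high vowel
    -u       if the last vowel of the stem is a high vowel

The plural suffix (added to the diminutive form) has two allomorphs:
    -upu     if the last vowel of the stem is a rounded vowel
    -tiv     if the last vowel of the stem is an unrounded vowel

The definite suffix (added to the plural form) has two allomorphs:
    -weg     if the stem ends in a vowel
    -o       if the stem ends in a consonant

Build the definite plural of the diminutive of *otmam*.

otmammektivo

The last vowel of *otmam* is /a/, which is a non-high vowel, so the diminutive suffix is -mek, giving *otmammek*.
The last vowel of the diminutive form *otmammek* is /e/, which is an unrounded vowel, so the plural suffix is -tiv, giving *otmammektiv*.
The final sound of the plural form *otmammektiv* is /v/, which is a consonant, so the definite suffix is -o, giving *otmammektivo*.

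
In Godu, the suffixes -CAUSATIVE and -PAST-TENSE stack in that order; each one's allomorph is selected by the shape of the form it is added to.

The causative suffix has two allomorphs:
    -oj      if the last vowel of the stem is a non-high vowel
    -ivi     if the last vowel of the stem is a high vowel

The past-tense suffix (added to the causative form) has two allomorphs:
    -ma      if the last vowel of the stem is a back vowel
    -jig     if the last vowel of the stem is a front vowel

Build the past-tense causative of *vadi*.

*vadi* — last vowel /i/ (a high vowel) → -ivi → *vadiivi*.
Since the last vowel of the causative form *vadiivi* is /i/ (a front vowel), it takes -jig, giving *vadiivijig*.

vadiivijig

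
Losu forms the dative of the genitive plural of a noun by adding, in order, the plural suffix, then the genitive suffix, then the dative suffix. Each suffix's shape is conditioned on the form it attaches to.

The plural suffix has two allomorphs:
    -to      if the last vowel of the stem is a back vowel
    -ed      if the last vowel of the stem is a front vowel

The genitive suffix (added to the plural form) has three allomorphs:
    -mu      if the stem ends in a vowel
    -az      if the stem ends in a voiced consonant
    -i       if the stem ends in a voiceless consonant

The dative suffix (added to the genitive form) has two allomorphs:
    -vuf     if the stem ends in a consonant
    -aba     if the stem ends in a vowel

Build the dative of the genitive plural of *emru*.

Since the last vowel of *emru* is /u/ (a back vowel), it takes -to, giving *emruto*.
The plural form *emruto* — final sound /o/ (a vowel) → -mu → *emrutomu*.
Since the final sound of the genitive form *emrutomu* is /u/ (a vowel), it takes -aba, giving *emrutomuaba*.

emrutomuaba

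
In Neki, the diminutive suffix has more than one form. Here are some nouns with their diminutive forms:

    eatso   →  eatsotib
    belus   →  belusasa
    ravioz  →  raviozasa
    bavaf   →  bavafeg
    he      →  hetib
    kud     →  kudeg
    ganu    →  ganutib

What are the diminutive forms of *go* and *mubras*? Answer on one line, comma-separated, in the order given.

The suffix is conditioned by the final sound: -asa when the stem ends in a sibilant (*belus*, *ravioz*); -eg when the stem ends in a non-sibilant consonant (*bavaf*, *kud*); -tib when the stem ends in a vowel (*eatso*, *he*, *ganu*).
Since the final sound of *go* is /o/ (a vowel), it takes -tib, giving *gotib*.
*mubras* — final sound /s/ (a sibilant) → -asa → *mubrasasa*.

gotib, mubrasasa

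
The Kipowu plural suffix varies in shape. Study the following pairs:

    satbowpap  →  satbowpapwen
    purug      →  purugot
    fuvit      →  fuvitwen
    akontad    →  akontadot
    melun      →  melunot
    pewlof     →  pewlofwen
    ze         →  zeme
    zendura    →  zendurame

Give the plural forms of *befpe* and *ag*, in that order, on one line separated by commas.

befpeme, agot

The suffix is conditioned by the final sound: -wen when the stem ends in a voiceless consonant (*satbowpap*, *fuvit*, *pewlof*); -ot when the stem ends in a voiced consonant (*purug*, *akontad*, *melun*); -me when the stem ends in a vowel (*ze*, *zendura*).
Since the final sound of *befpe* is /e/ (a vowel), it takes -me, giving *befpeme*.
The final sound of *ag* is /g/, which is a voiced consonant, so the suffix is -ot, giving *agot*.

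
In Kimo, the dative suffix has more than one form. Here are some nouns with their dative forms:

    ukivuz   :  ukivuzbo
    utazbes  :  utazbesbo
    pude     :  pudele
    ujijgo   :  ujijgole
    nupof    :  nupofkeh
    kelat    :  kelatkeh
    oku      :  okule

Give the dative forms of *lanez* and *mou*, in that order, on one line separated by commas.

The suffix is conditioned by the final sound: -bo when the stem ends in a sibilant (*ukivuz*, *utazbes*); -keh when the stem ends in a non-sibilant consonant (*nupof*, *kelat*); -le when the stem ends in a vowel (*pude*, *ujijgo*, *oku*).
*lanez*: final sound = /z/, a sibilant → -bo → *lanezbo*.
The final sound of *mou* is /u/, which is a vowel, so the suffix is -le, giving *moule*.

lanezbo, moule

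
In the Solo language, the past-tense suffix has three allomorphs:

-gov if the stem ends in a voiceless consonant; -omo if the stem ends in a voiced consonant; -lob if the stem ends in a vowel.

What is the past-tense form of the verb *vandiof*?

*vandiof*: final sound = /f/, a voiceless consonant → -gov → *vandiofgov*.

vandiofgov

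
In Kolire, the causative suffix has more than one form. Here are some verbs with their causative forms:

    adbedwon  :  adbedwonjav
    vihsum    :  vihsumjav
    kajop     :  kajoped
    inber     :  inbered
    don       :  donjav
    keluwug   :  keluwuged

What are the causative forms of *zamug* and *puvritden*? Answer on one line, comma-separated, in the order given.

zamuged, puvritdenjav

Looking at the final consonant of each stem: -jav when the stem ends in a nasal (*adbedwon*, *vihsum*, *don*); -ed when the stem ends in a non-nasal consonant (*kajop*, *inber*, *keluwug*).
*zamug* — final consonant /g/ (non-nasal) → -ed → *zamuged*.
Since the final consonant of *puvritden* is /n/ (a nasal), it takes -jav, giving *puvritdenjav*.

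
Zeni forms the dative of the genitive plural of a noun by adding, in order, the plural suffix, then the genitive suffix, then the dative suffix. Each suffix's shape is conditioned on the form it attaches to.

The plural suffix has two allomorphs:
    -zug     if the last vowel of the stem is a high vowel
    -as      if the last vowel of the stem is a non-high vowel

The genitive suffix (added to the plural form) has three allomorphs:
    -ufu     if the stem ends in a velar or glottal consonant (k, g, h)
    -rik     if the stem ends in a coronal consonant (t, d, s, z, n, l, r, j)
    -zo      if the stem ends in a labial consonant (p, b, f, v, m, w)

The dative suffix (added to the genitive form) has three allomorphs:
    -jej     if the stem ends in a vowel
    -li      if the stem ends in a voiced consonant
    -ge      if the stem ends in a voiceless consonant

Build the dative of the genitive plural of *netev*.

netevasrikge

*netev* — last vowel /e/ (a non-high vowel) → -as → *netevas*.
The plural form *netevas* — final consonant /s/ (coronal) → -rik → *netevasrik*.
The final sound of the genitive form *netevasrik* is /k/, which is a voiceless consonant, so the dative suffix is -ge, giving *netevasrikge*.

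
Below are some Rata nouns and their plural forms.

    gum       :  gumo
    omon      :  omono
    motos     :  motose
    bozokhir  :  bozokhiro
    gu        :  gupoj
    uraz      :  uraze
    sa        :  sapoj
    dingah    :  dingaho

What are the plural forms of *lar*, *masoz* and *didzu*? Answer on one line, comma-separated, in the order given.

laro, masoze, didzupoj

The suffix is conditioned by the final sound: -e when the stem ends in a sibilant (*motos*, *uraz*); -o when the stem ends in a non-sibilant consonant (*gum*, *omon*, *bozokhir*, *dingah*); -poj when the stem ends in a vowel (*gu*, *sa*).
Since the final sound of *lar* is /r/ (a non-sibilant consonant), it takes -o, giving *laro*.
*masoz*: final sound = /z/, a sibilant → -e → *masoze*.
*didzu*: final sound = /u/, a vowel → -poj → *didzupoj*.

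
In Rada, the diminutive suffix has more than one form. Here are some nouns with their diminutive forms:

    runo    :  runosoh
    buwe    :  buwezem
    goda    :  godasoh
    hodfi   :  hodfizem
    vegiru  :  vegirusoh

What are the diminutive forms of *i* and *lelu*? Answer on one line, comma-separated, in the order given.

The suffix is conditioned by the last vowel: -zem when the last vowel of the stem is a front vowel (*buwe*, *hodfi*); -soh when the last vowel of the stem is a back vowel (*runo*, *goda*, *vegiru*).
*i*: last vowel = /i/, a front vowel → -zem → *izem*.
*lelu*: last vowel = /u/, a back vowel → -soh → *lelusoh*.

izem, lelusoh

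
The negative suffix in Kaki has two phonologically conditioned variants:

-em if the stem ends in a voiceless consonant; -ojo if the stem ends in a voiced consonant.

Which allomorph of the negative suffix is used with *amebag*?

-ojo

Since the final consonant of *amebag* is /g/ (voiced), it takes -ojo.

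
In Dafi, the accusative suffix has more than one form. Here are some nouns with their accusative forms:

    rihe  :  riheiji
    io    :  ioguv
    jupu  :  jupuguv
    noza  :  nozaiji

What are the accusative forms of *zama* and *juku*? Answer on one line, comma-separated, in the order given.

zamaiji, jukuguv

The pattern is rounding harmony: -guv when the last vowel of the stem is a rounded vowel (*io*, *jupu*); -iji when the last vowel of the stem is an unrounded vowel (*rihe*, *noza*).
*zama* — last vowel /a/ (an unrounded vowel) → -iji → *zamaiji*.
The last vowel of *juku* is /u/, which is a rounded vowel, so the suffix is -guv, giving *jukuguv*.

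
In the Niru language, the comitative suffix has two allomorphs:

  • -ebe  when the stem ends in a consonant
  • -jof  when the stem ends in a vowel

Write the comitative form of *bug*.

The final sound of *bug* is /g/, which is a consonant, so the suffix is -ebe, giving *bugebe*.

bugebe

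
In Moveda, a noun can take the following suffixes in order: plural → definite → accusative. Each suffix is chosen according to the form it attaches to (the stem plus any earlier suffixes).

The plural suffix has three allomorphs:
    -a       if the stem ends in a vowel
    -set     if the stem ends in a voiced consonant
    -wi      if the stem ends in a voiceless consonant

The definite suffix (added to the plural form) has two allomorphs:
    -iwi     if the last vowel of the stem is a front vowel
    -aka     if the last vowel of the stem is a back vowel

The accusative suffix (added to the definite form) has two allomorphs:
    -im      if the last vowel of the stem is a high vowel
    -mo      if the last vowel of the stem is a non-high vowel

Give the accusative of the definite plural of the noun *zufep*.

zufepwiiwiim

*zufep*: final sound = /p/, a voiceless consonant → -wi → *zufepwi*.
The plural form *zufepwi* — last vowel /i/ (a front vowel) → -iwi → *zufepwiiwi*.
The definite form *zufepwiiwi* — last vowel /i/ (a high vowel) → -im → *zufepwiiwiim*.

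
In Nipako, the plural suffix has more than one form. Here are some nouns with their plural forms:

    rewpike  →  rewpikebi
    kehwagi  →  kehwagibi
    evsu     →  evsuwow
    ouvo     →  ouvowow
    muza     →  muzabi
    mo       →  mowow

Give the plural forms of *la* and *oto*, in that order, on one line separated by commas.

labi, otowow

The suffix is conditioned by the last vowel: -wow when the last vowel of the stem is a rounded vowel (*evsu*, *ouvo*, *mo*); -bi when the last vowel of the stem is an unrounded vowel (*rewpike*, *kehwagi*, *muza*).
*la*: last vowel = /a/, an unrounded vowel → -bi → *labi*.
Since the last vowel of *oto* is /o/ (a rounded vowel), it takes -wow, giving *otowow*.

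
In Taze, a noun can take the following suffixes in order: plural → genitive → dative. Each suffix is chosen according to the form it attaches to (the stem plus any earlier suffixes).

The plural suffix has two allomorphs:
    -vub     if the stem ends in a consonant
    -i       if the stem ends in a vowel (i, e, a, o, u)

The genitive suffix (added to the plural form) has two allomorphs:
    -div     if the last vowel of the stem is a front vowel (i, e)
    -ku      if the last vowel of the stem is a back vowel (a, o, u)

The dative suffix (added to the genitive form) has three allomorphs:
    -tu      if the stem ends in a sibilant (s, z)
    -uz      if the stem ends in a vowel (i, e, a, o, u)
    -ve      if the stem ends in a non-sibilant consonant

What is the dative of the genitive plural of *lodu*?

loduidivve

Since the final sound of *lodu* is /u/ (a vowel), it takes -i, giving *lodui*.
The plural form *lodui* — last vowel /i/ (a front vowel) → -div → *loduidiv*.
The genitive form *loduidiv* — final sound /v/ (a non-sibilant consonant) → -ve → *loduidivve*.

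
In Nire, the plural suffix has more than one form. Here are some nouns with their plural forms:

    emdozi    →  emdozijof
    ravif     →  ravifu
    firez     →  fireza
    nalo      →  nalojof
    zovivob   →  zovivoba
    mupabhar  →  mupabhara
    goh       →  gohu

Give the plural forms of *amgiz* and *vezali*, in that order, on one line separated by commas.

amgiza, vezalijof

The alternation tracks the final sound of the stem — -u when the stem ends in a voiceless consonant (*ravif*, *goh*); -a when the stem ends in a voiced consonant (*firez*, *zovivob*, *mupabhar*); -jof when the stem ends in a vowel (*emdozi*, *nalo*).
Since the final sound of *amgiz* is /z/ (a voiced consonant), it takes -a, giving *amgiza*.
*vezali*: final sound = /i/, a vowel → -jof → *vezalijof*.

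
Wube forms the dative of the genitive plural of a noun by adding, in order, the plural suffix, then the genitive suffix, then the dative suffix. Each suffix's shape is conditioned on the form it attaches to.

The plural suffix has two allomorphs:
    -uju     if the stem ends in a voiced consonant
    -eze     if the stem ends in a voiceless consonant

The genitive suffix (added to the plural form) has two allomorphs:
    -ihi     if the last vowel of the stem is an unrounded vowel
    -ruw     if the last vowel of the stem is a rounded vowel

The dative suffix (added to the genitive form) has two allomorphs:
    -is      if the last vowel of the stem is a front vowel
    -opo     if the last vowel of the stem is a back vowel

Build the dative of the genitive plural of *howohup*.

*howohup* — final consonant /p/ (voiceless) → -eze → *howohupeze*.
Since the last vowel of the plural form *howohupeze* is /e/ (an unrounded vowel), it takes -ihi, giving *howohupezeihi*.
The last vowel of the genitive form *howohupezeihi* is /i/, which is a front vowel, so the dative suffix is -is, giving *howohupezeihiis*.

howohupezeihiis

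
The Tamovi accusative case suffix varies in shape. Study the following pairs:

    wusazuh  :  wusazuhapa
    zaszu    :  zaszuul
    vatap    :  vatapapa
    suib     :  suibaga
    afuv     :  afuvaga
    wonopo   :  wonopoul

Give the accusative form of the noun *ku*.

The alternation tracks the final sound of the stem — -apa when the stem ends in a voiceless consonant (*wusazuh*, *vatap*); -aga when the stem ends in a voiced consonant (*suib*, *afuv*); -ul when the stem ends in a vowel (*zaszu*, *wonopo*).
*ku* — final sound /u/ (a vowel) → -ul → *kuul*.

kuul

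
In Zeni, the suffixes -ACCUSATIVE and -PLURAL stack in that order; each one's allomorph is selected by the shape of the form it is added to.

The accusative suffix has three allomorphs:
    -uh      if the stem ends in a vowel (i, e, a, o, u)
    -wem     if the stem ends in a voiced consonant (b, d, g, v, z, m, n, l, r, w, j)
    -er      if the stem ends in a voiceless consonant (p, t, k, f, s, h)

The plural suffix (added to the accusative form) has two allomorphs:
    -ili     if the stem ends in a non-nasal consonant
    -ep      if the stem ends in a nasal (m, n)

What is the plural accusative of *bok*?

bokerili

*bok*: final sound = /k/, a voiceless consonant → -er → *boker*.
The accusative form *boker*: final consonant = /r/, non-nasal → -ili → *bokerili*.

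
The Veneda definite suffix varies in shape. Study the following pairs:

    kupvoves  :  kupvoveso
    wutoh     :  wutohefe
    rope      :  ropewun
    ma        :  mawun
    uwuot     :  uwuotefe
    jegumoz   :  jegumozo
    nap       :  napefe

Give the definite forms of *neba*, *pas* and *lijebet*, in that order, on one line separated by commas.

nebawun, paso, lijebetefe

The pattern is sibilance of the final sound: -o when the stem ends in a sibilant (*kupvoves*, *jegumoz*); -efe when the stem ends in a non-sibilant consonant (*wutoh*, *uwuot*, *nap*); -wun when the stem ends in a vowel (*rope*, *ma*).
Since the final sound of *neba* is /a/ (a vowel), it takes -wun, giving *nebawun*.
The final sound of *pas* is /s/, which is a sibilant, so the suffix is -o, giving *paso*.
*lijebet* — final sound /t/ (a non-sibilant consonant) → -efe → *lijebetefe*.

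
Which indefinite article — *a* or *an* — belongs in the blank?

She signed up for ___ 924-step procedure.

The indefinite article is chosen by the initial *sound* of the following word, not its spelling.
The number *924* is spoken "nine hundred …", beginning with /naɪn/ — a consonant sound.
So the article is *a*: She signed up for a 924-step procedure.

a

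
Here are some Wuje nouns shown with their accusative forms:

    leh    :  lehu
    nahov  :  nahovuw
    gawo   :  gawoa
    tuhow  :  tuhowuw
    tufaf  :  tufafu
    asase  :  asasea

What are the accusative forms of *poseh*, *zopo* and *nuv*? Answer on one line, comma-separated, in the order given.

Looking at the final sound of each stem: -u when the stem ends in a voiceless consonant (*leh*, *tufaf*); -uw when the stem ends in a voiced consonant (*nahov*, *tuhow*); -a when the stem ends in a vowel (*gawo*, *asase*).
Since the final sound of *poseh* is /h/ (a voiceless consonant), it takes -u, giving *posehu*.
The final sound of *zopo* is /o/, which is a vowel, so the suffix is -a, giving *zopoa*.
*nuv* — final sound /v/ (a voiced consonant) → -uw → *nuvuw*.

posehu, zopoa, nuvuw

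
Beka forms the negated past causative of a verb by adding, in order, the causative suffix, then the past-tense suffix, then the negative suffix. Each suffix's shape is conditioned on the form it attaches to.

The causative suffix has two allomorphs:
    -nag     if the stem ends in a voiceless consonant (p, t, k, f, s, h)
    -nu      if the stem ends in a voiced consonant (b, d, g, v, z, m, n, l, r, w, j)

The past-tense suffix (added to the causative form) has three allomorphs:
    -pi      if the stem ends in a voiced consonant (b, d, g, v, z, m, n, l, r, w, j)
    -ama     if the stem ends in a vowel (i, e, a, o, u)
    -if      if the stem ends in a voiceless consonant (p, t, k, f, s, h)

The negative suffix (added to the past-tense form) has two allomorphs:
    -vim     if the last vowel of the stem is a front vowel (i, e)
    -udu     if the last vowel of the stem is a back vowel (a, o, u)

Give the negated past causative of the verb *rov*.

The final consonant of *rov* is /v/, which is voiced, so the causative suffix is -nu, giving *rovnu*.
The causative form *rovnu* — final sound /u/ (a vowel) → -ama → *rovnuama*.
The past-tense form *rovnuama*: last vowel = /a/, a back vowel → -udu → *rovnuamaudu*.

rovnuamaudu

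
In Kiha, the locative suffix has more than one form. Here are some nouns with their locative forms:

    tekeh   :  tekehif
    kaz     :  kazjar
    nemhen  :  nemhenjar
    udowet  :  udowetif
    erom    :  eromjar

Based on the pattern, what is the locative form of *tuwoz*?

Looking at the final consonant of each stem: -if when the stem ends in a voiceless consonant (*tekeh*, *udowet*); -jar when the stem ends in a voiced consonant (*kaz*, *nemhen*, *erom*).
*tuwoz* — final consonant /z/ (voiced) → -jar → *tuwozjar*.

tuwozjar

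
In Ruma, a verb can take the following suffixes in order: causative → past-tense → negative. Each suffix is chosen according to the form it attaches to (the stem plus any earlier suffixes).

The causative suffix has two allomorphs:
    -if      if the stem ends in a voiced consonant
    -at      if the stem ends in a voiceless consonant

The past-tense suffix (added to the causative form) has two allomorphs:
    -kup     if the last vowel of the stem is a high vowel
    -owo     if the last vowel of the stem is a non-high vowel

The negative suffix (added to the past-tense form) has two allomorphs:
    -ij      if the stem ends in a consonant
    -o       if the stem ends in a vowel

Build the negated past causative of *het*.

Since the final consonant of *het* is /t/ (voiceless), it takes -at, giving *hetat*.
The causative form *hetat*: last vowel = /a/, a non-high vowel → -owo → *hetatowo*.
The past-tense form *hetatowo*: final sound = /o/, a vowel → -o → *hetatowoo*.

hetatowoo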